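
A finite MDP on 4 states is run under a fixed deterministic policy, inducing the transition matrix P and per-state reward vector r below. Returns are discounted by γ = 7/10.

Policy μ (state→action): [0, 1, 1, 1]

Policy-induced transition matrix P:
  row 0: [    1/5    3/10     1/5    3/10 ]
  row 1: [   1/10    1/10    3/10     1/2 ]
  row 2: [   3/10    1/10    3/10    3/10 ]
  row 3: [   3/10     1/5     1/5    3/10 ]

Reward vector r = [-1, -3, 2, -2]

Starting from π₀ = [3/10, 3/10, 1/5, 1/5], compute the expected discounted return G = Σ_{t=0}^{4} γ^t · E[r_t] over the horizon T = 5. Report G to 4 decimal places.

t=0: π = [0.3000, 0.3000, 0.2000, 0.2000], E[r] = -1.2000, γ^t·E[r] = -1.200000, running G = -1.200000
t=1: π = [0.2100, 0.1800, 0.2500, 0.3600], E[r] = -0.9700, γ^t·E[r] = -0.679000, running G = -1.879000
t=2: π = [0.2430, 0.1780, 0.2430, 0.3360], E[r] = -0.9630, γ^t·E[r] = -0.471870, running G = -2.350870
t=3: π = [0.2401, 0.1822, 0.2421, 0.3356], E[r] = -0.9737, γ^t·E[r] = -0.333979, running G = -2.684849
t=4: π = [0.2396, 0.1816, 0.2424, 0.3364], E[r] = -0.9723, γ^t·E[r] = -0.233452, running G = -2.918301

G = -2.9183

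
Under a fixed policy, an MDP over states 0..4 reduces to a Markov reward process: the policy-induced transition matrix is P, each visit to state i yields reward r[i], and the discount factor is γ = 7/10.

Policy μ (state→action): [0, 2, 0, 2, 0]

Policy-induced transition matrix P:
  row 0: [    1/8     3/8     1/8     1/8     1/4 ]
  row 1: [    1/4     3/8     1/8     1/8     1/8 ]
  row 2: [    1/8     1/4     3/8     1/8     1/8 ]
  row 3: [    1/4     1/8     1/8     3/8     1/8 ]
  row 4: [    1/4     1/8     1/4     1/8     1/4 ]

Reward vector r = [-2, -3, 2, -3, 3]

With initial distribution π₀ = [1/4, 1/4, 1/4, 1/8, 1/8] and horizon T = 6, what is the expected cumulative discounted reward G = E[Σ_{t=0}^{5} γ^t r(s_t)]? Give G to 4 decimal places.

G = -2.2709

t=0: π = [0.2500, 0.2500, 0.2500, 0.1250, 0.1250], E[r] = -0.7500, γ^t·E[r] = -0.750000, running G = -0.750000
t=1: π = [0.1875, 0.2813, 0.2031, 0.1563, 0.1719], E[r] = -0.7656, γ^t·E[r] = -0.535938, running G = -1.285938
t=2: π = [0.2012, 0.2676, 0.1973, 0.1641, 0.1699], E[r] = -0.7930, γ^t·E[r] = -0.388555, running G = -1.674492
t=3: π = [0.2002, 0.2668, 0.1956, 0.1660, 0.1714], E[r] = -0.7937, γ^t·E[r] = -0.272240, running G = -1.946732
t=4: π = [0.2005, 0.2662, 0.1953, 0.1665, 0.1714], E[r] = -0.7942, γ^t·E[r] = -0.190692, running G = -2.137424
t=5: π = [0.2005, 0.2661, 0.1953, 0.1666, 0.1715], E[r] = -0.7942, γ^t·E[r] = -0.133481, running G = -2.270905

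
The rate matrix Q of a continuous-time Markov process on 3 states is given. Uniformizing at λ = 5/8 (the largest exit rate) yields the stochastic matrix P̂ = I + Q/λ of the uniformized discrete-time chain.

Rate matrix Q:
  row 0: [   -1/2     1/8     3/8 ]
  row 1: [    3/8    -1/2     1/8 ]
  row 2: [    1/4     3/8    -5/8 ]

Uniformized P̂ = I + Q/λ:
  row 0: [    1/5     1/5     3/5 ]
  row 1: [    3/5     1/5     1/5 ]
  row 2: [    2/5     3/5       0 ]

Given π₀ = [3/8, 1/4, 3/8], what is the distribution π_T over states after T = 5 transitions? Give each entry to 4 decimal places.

π = [0.3865, 0.3174, 0.2961]

t=0: π = [0.3750, 0.2500, 0.3750]
t=1: π = [0.3750, 0.3500, 0.2750]
t=2: π = [0.3950, 0.3100, 0.2950]
t=3: π = [0.3830, 0.3180, 0.2990]
t=4: π = [0.3870, 0.3196, 0.2934]
t=5: π = [0.3865, 0.3174, 0.2961]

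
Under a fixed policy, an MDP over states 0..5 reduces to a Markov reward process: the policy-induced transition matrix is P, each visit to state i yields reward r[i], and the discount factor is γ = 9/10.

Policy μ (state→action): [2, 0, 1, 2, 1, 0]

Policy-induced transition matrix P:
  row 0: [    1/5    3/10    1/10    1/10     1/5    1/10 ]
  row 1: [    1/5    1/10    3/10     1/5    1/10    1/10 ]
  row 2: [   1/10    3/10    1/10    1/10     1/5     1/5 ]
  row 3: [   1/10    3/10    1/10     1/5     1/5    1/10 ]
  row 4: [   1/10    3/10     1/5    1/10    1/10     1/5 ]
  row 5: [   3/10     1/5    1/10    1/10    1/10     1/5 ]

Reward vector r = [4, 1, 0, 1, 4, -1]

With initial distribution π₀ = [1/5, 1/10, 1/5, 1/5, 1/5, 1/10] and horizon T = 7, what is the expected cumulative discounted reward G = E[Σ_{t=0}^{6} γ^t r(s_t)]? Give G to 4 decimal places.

t=0: π = [0.2000, 0.1000, 0.2000, 0.2000, 0.2000, 0.1000], E[r] = 1.8000, γ^t·E[r] = 1.800000, running G = 1.800000
t=1: π = [0.1500, 0.2700, 0.1400, 0.1300, 0.1600, 0.1500], E[r] = 1.4900, γ^t·E[r] = 1.341000, running G = 3.141000
t=2: π = [0.1720, 0.2310, 0.1700, 0.1400, 0.1420, 0.1450], E[r] = 1.4820, γ^t·E[r] = 1.200420, running G = 4.341420
t=3: π = [0.1693, 0.2393, 0.1604, 0.1371, 0.1482, 0.1457], E[r] = 1.5007, γ^t·E[r] = 1.094010, running G = 5.435430
t=4: π = [0.1700, 0.2376, 0.1627, 0.1376, 0.1467, 0.1454], E[r] = 1.4965, γ^t·E[r] = 0.981854, running G = 6.417284
t=5: π = [0.1698, 0.2379, 0.1622, 0.1375, 0.1470, 0.1455], E[r] = 1.4975, γ^t·E[r] = 0.884250, running G = 7.301534
t=6: π = [0.1699, 0.2379, 0.1623, 0.1375, 0.1470, 0.1455], E[r] = 1.4973, γ^t·E[r] = 0.795704, running G = 8.097237

G = 8.0972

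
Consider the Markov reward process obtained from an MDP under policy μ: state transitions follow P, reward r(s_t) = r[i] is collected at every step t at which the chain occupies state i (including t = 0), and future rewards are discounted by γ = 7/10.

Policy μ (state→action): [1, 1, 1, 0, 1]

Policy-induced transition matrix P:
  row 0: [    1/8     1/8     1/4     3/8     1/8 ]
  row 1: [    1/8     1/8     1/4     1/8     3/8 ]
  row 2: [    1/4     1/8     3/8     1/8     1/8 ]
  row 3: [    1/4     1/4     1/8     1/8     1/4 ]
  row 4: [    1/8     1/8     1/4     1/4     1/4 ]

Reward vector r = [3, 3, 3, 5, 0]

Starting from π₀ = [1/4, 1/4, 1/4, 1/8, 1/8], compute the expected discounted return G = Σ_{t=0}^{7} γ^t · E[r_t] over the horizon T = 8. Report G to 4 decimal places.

t=0: π = [0.2500, 0.2500, 0.2500, 0.1250, 0.1250], E[r] = 2.8750, γ^t·E[r] = 2.875000, running G = 2.875000
t=1: π = [0.1719, 0.1406, 0.2656, 0.2031, 0.2188], E[r] = 2.7500, γ^t·E[r] = 1.925000, running G = 4.800000
t=2: π = [0.1836, 0.1504, 0.2578, 0.1953, 0.2129], E[r] = 2.7520, γ^t·E[r] = 1.348457, running G = 6.148457
t=3: π = [0.1816, 0.1494, 0.2578, 0.1975, 0.2136], E[r] = 2.7542, γ^t·E[r] = 0.944674, running G = 7.093131
t=4: π = [0.1819, 0.1497, 0.2575, 0.1971, 0.2137], E[r] = 2.7530, γ^t·E[r] = 0.660993, running G = 7.754124
t=5: π = [0.1818, 0.1496, 0.2576, 0.1972, 0.2138], E[r] = 2.7531, γ^t·E[r] = 0.462706, running G = 8.216830
t=6: π = [0.1818, 0.1496, 0.2575, 0.1972, 0.2138], E[r] = 2.7530, γ^t·E[r] = 0.323889, running G = 8.540719
t=7: π = [0.1818, 0.1496, 0.2575, 0.1972, 0.2138], E[r] = 2.7530, γ^t·E[r] = 0.226723, running G = 8.767442

G = 8.7674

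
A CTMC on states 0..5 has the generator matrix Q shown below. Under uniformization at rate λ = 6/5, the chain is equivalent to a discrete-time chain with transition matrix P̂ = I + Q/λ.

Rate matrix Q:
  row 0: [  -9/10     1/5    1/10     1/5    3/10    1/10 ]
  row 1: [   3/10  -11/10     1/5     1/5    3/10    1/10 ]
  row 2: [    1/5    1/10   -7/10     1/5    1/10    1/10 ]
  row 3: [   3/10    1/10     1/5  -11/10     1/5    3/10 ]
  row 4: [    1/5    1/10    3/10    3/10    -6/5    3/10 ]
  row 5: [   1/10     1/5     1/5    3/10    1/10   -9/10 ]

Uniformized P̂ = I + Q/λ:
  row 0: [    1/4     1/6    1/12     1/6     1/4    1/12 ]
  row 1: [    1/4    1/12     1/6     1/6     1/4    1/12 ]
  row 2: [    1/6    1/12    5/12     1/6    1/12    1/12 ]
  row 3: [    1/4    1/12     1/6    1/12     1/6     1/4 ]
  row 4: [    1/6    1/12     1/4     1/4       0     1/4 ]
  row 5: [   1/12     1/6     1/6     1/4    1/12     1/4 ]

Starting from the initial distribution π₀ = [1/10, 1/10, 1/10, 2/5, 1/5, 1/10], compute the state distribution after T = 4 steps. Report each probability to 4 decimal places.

t=0: π = [0.1000, 0.1000, 0.1000, 0.4000, 0.2000, 0.1000]
t=1: π = [0.2083, 0.1000, 0.2000, 0.1583, 0.1333, 0.2000]
t=2: π = [0.1889, 0.1174, 0.2104, 0.1813, 0.1368, 0.1653]
t=3: π = [0.1935, 0.1128, 0.2149, 0.1767, 0.1381, 0.1639]
t=4: π = [0.1933, 0.1131, 0.2158, 0.1771, 0.1376, 0.1631]

π = [0.1933, 0.1131, 0.2158, 0.1771, 0.1376, 0.1631]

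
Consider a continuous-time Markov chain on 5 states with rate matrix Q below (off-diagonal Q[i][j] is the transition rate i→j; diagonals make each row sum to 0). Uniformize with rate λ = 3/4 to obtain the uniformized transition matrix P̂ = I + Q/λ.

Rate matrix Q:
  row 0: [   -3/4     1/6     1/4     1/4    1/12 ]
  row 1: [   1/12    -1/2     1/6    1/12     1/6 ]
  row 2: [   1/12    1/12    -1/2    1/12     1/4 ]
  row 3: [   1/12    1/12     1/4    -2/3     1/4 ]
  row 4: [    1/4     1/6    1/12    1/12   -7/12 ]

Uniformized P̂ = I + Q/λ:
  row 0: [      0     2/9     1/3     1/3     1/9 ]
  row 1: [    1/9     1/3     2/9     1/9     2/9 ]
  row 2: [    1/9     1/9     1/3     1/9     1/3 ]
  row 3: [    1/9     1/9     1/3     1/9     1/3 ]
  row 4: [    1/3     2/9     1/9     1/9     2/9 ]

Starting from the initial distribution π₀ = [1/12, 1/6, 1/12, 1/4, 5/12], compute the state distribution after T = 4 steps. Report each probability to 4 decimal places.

π = [0.1505, 0.1999, 0.2552, 0.1441, 0.2503]

t=0: π = [0.0833, 0.1667, 0.0833, 0.2500, 0.4167]
t=1: π = [0.1944, 0.2037, 0.2222, 0.1296, 0.2500]
t=2: π = [0.1451, 0.2058, 0.2551, 0.1543, 0.2397]
t=3: π = [0.1483, 0.1996, 0.2572, 0.1433, 0.2516]
t=4: π = [0.1505, 0.1999, 0.2552, 0.1441, 0.2503]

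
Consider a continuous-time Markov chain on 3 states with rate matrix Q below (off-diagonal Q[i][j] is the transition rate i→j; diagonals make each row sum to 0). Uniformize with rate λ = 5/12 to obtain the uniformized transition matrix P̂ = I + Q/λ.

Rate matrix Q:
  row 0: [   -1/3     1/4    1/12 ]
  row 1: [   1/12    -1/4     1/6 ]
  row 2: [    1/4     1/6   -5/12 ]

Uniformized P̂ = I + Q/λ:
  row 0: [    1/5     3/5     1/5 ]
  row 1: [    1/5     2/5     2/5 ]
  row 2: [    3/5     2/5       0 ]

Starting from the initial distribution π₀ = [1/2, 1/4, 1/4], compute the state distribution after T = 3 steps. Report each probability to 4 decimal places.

π = [0.3040, 0.4560, 0.2400]

t=0: π = [0.5000, 0.2500, 0.2500]
t=1: π = [0.3000, 0.5000, 0.2000]
t=2: π = [0.2800, 0.4600, 0.2600]
t=3: π = [0.3040, 0.4560, 0.2400]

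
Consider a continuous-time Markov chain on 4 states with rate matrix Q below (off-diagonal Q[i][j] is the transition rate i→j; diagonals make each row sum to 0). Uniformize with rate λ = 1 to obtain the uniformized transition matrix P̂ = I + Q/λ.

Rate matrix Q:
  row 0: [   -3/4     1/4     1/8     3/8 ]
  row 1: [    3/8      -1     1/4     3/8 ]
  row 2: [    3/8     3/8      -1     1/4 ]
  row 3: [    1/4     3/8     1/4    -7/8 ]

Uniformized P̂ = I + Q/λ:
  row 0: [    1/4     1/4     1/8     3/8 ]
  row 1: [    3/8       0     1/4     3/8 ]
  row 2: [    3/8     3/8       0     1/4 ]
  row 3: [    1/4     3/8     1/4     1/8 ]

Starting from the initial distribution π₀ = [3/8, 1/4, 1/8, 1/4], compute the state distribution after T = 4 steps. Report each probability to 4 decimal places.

t=0: π = [0.3750, 0.2500, 0.1250, 0.2500]
t=1: π = [0.2969, 0.2344, 0.1719, 0.2969]
t=2: π = [0.3008, 0.2500, 0.1699, 0.2793]
t=3: π = [0.3025, 0.2437, 0.1699, 0.2839]
t=4: π = [0.3017, 0.2458, 0.1697, 0.2828]

π = [0.3017, 0.2458, 0.1697, 0.2828]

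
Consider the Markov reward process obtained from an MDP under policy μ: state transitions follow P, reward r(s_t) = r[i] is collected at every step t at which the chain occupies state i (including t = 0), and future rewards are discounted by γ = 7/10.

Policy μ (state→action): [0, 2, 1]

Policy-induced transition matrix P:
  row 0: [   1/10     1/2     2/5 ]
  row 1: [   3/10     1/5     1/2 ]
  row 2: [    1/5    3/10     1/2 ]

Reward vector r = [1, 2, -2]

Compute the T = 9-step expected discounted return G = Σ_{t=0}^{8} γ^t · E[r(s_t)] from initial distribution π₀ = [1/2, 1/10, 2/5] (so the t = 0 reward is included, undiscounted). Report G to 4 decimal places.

G = -0.2746

t=0: π = [0.5000, 0.1000, 0.4000], E[r] = -0.1000, γ^t·E[r] = -0.100000, running G = -0.100000
t=1: π = [0.1600, 0.3900, 0.4500], E[r] = 0.0400, γ^t·E[r] = 0.028000, running G = -0.072000
t=2: π = [0.2230, 0.2930, 0.4840], E[r] = -0.1590, γ^t·E[r] = -0.077910, running G = -0.149910
t=3: π = [0.2070, 0.3153, 0.4777], E[r] = -0.1178, γ^t·E[r] = -0.040405, running G = -0.190315
t=4: π = [0.2108, 0.3099, 0.4793], E[r] = -0.1280, γ^t·E[r] = -0.030740, running G = -0.221055
t=5: π = [0.2099, 0.3112, 0.4789], E[r] = -0.1256, γ^t·E[r] = -0.021105, running G = -0.242160
t=6: π = [0.2101, 0.3109, 0.4790], E[r] = -0.1262, γ^t·E[r] = -0.014843, running G = -0.257004
t=7: π = [0.2101, 0.3109, 0.4790], E[r] = -0.1260, γ^t·E[r] = -0.010378, running G = -0.267382
t=8: π = [0.2101, 0.3109, 0.4790], E[r] = -0.1261, γ^t·E[r] = -0.007267, running G = -0.274649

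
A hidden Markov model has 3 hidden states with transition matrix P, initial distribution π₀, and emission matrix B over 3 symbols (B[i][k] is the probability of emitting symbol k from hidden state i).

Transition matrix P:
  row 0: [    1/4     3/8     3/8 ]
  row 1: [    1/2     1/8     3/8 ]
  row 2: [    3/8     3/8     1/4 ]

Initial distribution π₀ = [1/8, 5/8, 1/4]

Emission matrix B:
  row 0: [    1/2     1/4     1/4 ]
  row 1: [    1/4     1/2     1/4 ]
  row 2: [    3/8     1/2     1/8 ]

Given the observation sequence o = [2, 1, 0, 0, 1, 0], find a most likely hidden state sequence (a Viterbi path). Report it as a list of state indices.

t=0: δ = [3.125e-02, 1.562e-01, 3.125e-02]  (obs o_0=2)
t=1: δ = [1.953e-02, 9.766e-03, 2.930e-02]  ψ = [1, 1, 1]  (obs o_1=1)
t=2: δ = [5.493e-03, 2.747e-03, 2.747e-03]  ψ = [2, 2, 0]  (obs o_2=0)
t=3: δ = [6.866e-04, 5.150e-04, 7.725e-04]  ψ = [0, 0, 0]  (obs o_3=0)
t=4: δ = [7.242e-05, 1.448e-04, 1.287e-04]  ψ = [2, 2, 0]  (obs o_4=1)
t=5: δ = [3.621e-05, 1.207e-05, 2.037e-05]  ψ = [1, 2, 1]  (obs o_5=0)
backtrack: best end state = 0; path = [1, 2, 0, 2, 1, 0]

path = [1, 2, 0, 2, 1, 0]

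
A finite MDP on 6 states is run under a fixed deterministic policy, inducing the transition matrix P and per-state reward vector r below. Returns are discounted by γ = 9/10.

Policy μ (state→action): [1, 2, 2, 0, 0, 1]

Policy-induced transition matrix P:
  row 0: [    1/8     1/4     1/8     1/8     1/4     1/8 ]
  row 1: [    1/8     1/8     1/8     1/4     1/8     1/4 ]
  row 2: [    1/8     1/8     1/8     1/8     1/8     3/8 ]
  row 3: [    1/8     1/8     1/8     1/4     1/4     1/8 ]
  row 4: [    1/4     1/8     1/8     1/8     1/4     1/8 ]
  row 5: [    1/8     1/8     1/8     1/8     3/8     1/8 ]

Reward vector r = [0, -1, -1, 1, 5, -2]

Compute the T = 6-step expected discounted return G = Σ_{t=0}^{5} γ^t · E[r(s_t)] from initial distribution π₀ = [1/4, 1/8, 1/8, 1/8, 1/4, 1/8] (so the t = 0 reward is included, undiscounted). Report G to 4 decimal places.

G = 3.5498

t=0: π = [0.2500, 0.1250, 0.1250, 0.1250, 0.2500, 0.1250], E[r] = 0.8750, γ^t·E[r] = 0.875000, running G = 0.875000
t=1: π = [0.1563, 0.1563, 0.1250, 0.1563, 0.2344, 0.1719], E[r] = 0.7031, γ^t·E[r] = 0.632813, running G = 1.507813
t=2: π = [0.1543, 0.1445, 0.1250, 0.1641, 0.2363, 0.1758], E[r] = 0.7246, γ^t·E[r] = 0.586934, running G = 2.094746
t=3: π = [0.1545, 0.1443, 0.1250, 0.1636, 0.2383, 0.1743], E[r] = 0.7371, γ^t·E[r] = 0.537317, running G = 2.632063
t=4: π = [0.1548, 0.1443, 0.1250, 0.1635, 0.2381, 0.1743], E[r] = 0.7362, γ^t·E[r] = 0.483045, running G = 3.115108
t=5: π = [0.1548, 0.1443, 0.1250, 0.1635, 0.2381, 0.1743], E[r] = 0.7362, γ^t·E[r] = 0.434691, running G = 3.549799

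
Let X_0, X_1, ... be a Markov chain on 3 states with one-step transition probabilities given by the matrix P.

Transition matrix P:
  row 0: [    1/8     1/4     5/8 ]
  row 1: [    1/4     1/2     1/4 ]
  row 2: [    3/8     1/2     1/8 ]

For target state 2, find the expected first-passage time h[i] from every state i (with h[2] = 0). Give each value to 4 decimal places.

h = [2.0000, 3.0000, 0.0000]

First-step conditioning: h[2] = 0; for i ≠ 2, h[i] = 1 + Σ_k P[i][k]·h[k].
  h[0] = 1 + 1/8·h[0] + 1/4·h[1]
  h[1] = 1 + 1/4·h[0] + 1/2·h[1]
Solving the 2×2 linear system over states ≠ 2 gives exactly h = [2, 3, 0] (h[2] = 0 is the target).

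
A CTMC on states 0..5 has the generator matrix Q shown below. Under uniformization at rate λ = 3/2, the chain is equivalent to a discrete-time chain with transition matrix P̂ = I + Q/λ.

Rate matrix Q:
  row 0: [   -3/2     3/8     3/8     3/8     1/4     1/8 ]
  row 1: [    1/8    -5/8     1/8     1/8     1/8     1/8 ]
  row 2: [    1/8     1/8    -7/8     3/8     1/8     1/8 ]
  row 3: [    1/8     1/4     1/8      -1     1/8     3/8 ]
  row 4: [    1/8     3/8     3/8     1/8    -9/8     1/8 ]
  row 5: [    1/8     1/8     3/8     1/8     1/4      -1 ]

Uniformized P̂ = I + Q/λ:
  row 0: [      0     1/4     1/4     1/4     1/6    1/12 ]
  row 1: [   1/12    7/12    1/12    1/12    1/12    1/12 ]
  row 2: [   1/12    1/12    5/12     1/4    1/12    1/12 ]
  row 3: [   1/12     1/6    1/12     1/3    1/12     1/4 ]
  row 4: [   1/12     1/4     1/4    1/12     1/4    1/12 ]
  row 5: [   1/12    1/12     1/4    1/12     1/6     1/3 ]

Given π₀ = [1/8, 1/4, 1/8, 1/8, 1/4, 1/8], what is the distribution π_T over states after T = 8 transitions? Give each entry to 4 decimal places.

π = [0.0769, 0.2626, 0.2124, 0.1754, 0.1227, 0.1501]

t=0: π = [0.1250, 0.2500, 0.1250, 0.1250, 0.2500, 0.1250]
t=1: π = [0.0729, 0.2813, 0.2083, 0.1563, 0.1458, 0.1354]
t=2: π = [0.0773, 0.2734, 0.2118, 0.1693, 0.1250, 0.1432]
t=3: π = [0.0769, 0.2679, 0.2115, 0.1738, 0.1225, 0.1474]
t=4: π = [0.0769, 0.2650, 0.2116, 0.1749, 0.1224, 0.1491]
t=5: π = [0.0769, 0.2636, 0.2120, 0.1751, 0.1226, 0.1498]
t=6: π = [0.0769, 0.2630, 0.2122, 0.1753, 0.1227, 0.1500]
t=7: π = [0.0769, 0.2627, 0.2123, 0.1753, 0.1227, 0.1500]
t=8: π = [0.0769, 0.2626, 0.2124, 0.1754, 0.1227, 0.1501]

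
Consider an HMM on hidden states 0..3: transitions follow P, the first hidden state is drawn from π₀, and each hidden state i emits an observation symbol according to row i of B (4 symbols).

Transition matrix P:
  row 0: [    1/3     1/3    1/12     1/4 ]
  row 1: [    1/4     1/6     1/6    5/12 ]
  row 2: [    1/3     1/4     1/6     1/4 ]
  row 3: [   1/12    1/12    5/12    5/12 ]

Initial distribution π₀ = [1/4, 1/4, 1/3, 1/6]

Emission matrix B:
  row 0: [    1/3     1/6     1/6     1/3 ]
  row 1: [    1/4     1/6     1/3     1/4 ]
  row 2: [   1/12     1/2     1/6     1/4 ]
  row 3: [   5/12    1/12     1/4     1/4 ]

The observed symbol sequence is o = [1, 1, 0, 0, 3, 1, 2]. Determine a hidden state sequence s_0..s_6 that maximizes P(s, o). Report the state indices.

t=0: δ = [4.167e-02, 4.167e-02, 1.667e-01, 1.389e-02]  (obs o_0=1)
t=1: δ = [9.259e-03, 6.944e-03, 1.389e-02, 3.472e-03]  ψ = [2, 2, 2, 2]  (obs o_1=1)
t=2: δ = [1.543e-03, 8.681e-04, 1.929e-04, 1.447e-03]  ψ = [2, 2, 2, 2]  (obs o_2=0)
t=3: δ = [1.715e-04, 1.286e-04, 5.023e-05, 2.512e-04]  ψ = [0, 0, 3, 3]  (obs o_3=0)
t=4: δ = [1.905e-05, 1.429e-05, 2.616e-05, 2.616e-05]  ψ = [0, 0, 3, 3]  (obs o_4=3)
t=5: δ = [1.454e-06, 1.090e-06, 5.451e-06, 9.085e-07]  ψ = [2, 2, 3, 3]  (obs o_5=1)
t=6: δ = [3.028e-07, 4.542e-07, 1.514e-07, 3.407e-07]  ψ = [2, 2, 2, 2]  (obs o_6=2)
backtrack: best end state = 1; path = [2, 2, 3, 3, 3, 2, 1]

path = [2, 2, 3, 3, 3, 2, 1]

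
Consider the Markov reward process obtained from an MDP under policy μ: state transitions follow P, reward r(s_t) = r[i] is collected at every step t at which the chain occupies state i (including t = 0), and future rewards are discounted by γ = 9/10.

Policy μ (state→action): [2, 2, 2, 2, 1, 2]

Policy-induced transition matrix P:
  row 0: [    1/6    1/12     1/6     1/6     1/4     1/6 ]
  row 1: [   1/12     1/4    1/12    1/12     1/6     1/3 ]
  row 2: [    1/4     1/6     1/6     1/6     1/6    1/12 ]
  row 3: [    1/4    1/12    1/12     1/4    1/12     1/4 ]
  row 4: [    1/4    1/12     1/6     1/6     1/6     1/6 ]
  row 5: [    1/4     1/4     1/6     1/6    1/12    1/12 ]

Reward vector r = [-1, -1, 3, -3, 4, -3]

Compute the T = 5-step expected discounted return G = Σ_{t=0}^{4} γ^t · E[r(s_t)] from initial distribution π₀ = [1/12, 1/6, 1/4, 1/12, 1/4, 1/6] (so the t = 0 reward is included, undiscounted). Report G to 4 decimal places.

t=0: π = [0.0833, 0.1667, 0.2500, 0.0833, 0.2500, 0.1667], E[r] = 0.7500, γ^t·E[r] = 0.750000, running G = 0.750000
t=1: π = [0.2153, 0.1597, 0.1458, 0.1597, 0.1528, 0.1667], E[r] = -0.3056, γ^t·E[r] = -0.275000, running G = 0.475000
t=2: π = [0.2054, 0.1499, 0.1400, 0.1667, 0.1574, 0.1806], E[r] = -0.3472, γ^t·E[r] = -0.281250, running G = 0.193750
t=3: π = [0.2079, 0.1501, 0.1403, 0.1681, 0.1549, 0.1788], E[r] = -0.3584, γ^t·E[r] = -0.261246, running G = -0.067496
t=4: π = [0.2077, 0.1498, 0.1402, 0.1682, 0.1551, 0.1791], E[r] = -0.3585, γ^t·E[r] = -0.235195, running G = -0.302691

G = -0.3027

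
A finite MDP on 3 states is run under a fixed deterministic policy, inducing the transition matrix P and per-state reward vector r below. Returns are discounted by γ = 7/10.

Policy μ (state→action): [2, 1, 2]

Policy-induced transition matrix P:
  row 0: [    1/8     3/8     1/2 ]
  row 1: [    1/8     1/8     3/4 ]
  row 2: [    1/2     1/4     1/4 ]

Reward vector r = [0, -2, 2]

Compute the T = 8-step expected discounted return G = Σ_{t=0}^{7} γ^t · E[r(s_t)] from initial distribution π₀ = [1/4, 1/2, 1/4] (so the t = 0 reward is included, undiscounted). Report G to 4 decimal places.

t=0: π = [0.2500, 0.5000, 0.2500], E[r] = -0.5000, γ^t·E[r] = -0.500000, running G = -0.500000
t=1: π = [0.2188, 0.2188, 0.5625], E[r] = 0.6875, γ^t·E[r] = 0.481250, running G = -0.018750
t=2: π = [0.3359, 0.2500, 0.4141], E[r] = 0.3281, γ^t·E[r] = 0.160781, running G = 0.142031
t=3: π = [0.2803, 0.2607, 0.4590], E[r] = 0.3965, γ^t·E[r] = 0.135994, running G = 0.278025
t=4: π = [0.2971, 0.2524, 0.4504], E[r] = 0.3960, γ^t·E[r] = 0.095079, running G = 0.373104
t=5: π = [0.2939, 0.2556, 0.4505], E[r] = 0.3898, γ^t·E[r] = 0.065519, running G = 0.438623
t=6: π = [0.2939, 0.2548, 0.4513], E[r] = 0.3930, γ^t·E[r] = 0.046231, running G = 0.484854
t=7: π = [0.2942, 0.2549, 0.4509], E[r] = 0.3920, γ^t·E[r] = 0.032281, running G = 0.517135

G = 0.5171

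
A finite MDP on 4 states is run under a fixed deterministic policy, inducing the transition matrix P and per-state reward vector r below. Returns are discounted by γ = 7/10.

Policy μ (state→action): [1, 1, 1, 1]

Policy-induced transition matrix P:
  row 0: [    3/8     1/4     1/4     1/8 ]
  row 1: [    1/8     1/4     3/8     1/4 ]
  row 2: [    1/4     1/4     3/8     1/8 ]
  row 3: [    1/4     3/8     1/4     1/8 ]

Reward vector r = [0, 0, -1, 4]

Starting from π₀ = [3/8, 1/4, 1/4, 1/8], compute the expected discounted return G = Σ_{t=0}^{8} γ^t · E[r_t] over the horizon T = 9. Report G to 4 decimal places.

t=0: π = [0.3750, 0.2500, 0.2500, 0.1250], E[r] = 0.2500, γ^t·E[r] = 0.250000, running G = 0.250000
t=1: π = [0.2656, 0.2656, 0.3125, 0.1563], E[r] = 0.3125, γ^t·E[r] = 0.218750, running G = 0.468750
t=2: π = [0.2500, 0.2695, 0.3223, 0.1582], E[r] = 0.3105, γ^t·E[r] = 0.152168, running G = 0.620918
t=3: π = [0.2476, 0.2698, 0.3240, 0.1587], E[r] = 0.3108, γ^t·E[r] = 0.106601, running G = 0.727519
t=4: π = [0.2472, 0.2698, 0.3242, 0.1587], E[r] = 0.3107, γ^t·E[r] = 0.074592, running G = 0.802111
t=5: π = [0.2472, 0.2698, 0.3243, 0.1587], E[r] = 0.3107, γ^t·E[r] = 0.052213, running G = 0.854324
t=6: π = [0.2472, 0.2698, 0.3243, 0.1587], E[r] = 0.3107, γ^t·E[r] = 0.036549, running G = 0.890872
t=7: π = [0.2472, 0.2698, 0.3243, 0.1587], E[r] = 0.3107, γ^t·E[r] = 0.025584, running G = 0.916456
t=8: π = [0.2472, 0.2698, 0.3243, 0.1587], E[r] = 0.3107, γ^t·E[r] = 0.017909, running G = 0.934365

G = 0.9344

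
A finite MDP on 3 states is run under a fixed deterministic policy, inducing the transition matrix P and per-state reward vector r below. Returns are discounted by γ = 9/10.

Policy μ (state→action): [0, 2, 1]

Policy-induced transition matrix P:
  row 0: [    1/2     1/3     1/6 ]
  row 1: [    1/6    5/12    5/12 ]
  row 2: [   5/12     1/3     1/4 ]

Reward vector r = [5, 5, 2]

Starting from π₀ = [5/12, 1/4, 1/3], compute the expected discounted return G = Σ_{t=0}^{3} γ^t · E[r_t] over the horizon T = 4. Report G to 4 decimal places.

G = 14.2158

t=0: π = [0.4167, 0.2500, 0.3333], E[r] = 4.0000, γ^t·E[r] = 4.000000, running G = 4.000000
t=1: π = [0.3889, 0.3542, 0.2569], E[r] = 4.2292, γ^t·E[r] = 3.806250, running G = 7.806250
t=2: π = [0.3605, 0.3628, 0.2766], E[r] = 4.1701, γ^t·E[r] = 3.377813, running G = 11.184063
t=3: π = [0.3560, 0.3636, 0.2804], E[r] = 4.1587, γ^t·E[r] = 3.031699, running G = 14.215762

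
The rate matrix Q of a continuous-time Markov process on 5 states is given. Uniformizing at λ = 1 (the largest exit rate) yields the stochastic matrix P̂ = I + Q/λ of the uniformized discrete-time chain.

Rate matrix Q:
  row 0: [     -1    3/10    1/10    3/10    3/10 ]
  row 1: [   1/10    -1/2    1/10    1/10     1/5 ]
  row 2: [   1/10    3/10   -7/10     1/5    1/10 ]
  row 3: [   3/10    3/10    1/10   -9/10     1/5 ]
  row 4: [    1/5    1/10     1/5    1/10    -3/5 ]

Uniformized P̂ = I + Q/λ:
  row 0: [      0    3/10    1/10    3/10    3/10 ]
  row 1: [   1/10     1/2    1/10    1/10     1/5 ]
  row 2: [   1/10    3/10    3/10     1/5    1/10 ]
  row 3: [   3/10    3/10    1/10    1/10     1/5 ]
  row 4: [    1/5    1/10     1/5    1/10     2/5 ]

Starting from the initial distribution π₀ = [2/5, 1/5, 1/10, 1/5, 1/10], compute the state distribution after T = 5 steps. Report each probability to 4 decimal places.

t=0: π = [0.4000, 0.2000, 0.1000, 0.2000, 0.1000]
t=1: π = [0.1100, 0.3200, 0.1300, 0.1900, 0.2500]
t=2: π = [0.1520, 0.3140, 0.1510, 0.1350, 0.2480]
t=3: π = [0.1366, 0.3132, 0.1550, 0.1455, 0.2497]
t=4: π = [0.1404, 0.3127, 0.1560, 0.1428, 0.2481]
t=5: π = [0.1393, 0.3129, 0.1560, 0.1437, 0.2481]

π = [0.1393, 0.3129, 0.1560, 0.1437, 0.2481]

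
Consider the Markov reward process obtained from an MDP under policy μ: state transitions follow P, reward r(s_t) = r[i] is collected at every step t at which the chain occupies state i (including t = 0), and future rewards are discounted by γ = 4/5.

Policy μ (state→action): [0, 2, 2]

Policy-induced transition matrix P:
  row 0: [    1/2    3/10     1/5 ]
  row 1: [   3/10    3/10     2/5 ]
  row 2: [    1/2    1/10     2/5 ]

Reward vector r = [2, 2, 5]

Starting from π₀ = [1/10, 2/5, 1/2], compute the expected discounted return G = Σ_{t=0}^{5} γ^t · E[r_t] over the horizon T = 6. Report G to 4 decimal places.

t=0: π = [0.1000, 0.4000, 0.5000], E[r] = 3.5000, γ^t·E[r] = 3.500000, running G = 3.500000
t=1: π = [0.4200, 0.2000, 0.3800], E[r] = 3.1400, γ^t·E[r] = 2.512000, running G = 6.012000
t=2: π = [0.4600, 0.2240, 0.3160], E[r] = 2.9480, γ^t·E[r] = 1.886720, running G = 7.898720
t=3: π = [0.4552, 0.2368, 0.3080], E[r] = 2.9240, γ^t·E[r] = 1.497088, running G = 9.395808
t=4: π = [0.4526, 0.2384, 0.3090], E[r] = 2.9269, γ^t·E[r] = 1.198850, running G = 10.594658
t=5: π = [0.4523, 0.2382, 0.3095], E[r] = 2.9284, γ^t·E[r] = 0.959583, running G = 11.554241

G = 11.5542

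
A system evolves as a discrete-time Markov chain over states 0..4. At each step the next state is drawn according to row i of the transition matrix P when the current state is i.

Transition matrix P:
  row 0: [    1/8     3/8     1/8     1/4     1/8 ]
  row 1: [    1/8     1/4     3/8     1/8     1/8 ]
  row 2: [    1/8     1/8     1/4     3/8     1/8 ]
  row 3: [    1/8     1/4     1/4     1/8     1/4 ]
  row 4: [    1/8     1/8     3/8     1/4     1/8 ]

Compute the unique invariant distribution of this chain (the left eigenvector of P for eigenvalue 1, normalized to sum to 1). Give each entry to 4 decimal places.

Balance equations π_j = Σ_i π_i·P[i][j]:
  π_0 = 1/8·π_0 + 1/8·π_1 + 1/8·π_2 + 1/8·π_3 + 1/8·π_4
  π_1 = 3/8·π_0 + 1/4·π_1 + 1/8·π_2 + 1/4·π_3 + 1/8·π_4
  π_2 = 1/8·π_0 + 3/8·π_1 + 1/4·π_2 + 1/4·π_3 + 3/8·π_4
  π_3 = 1/4·π_0 + 1/8·π_1 + 3/8·π_2 + 1/8·π_3 + 1/4·π_4
  normalize: π_0 + π_1 + π_2 + π_3 + π_4 = 1
Solving the linear system gives exactly π = [1/8, 493/2332, 653/2332, 134/583, 717/4664].

π = [0.1250, 0.2114, 0.2800, 0.2298, 0.1537]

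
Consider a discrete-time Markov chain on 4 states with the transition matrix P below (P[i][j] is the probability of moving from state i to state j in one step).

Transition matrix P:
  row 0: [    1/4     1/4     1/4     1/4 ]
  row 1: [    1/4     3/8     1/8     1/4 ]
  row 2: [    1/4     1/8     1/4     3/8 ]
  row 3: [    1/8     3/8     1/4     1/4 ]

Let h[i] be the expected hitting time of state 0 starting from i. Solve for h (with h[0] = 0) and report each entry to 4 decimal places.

First-step conditioning: h[0] = 0; for i ≠ 0, h[i] = 1 + Σ_k P[i][k]·h[k].
  h[1] = 1 + 3/8·h[1] + 1/8·h[2] + 1/4·h[3]
  h[2] = 1 + 1/8·h[1] + 1/4·h[2] + 3/8·h[3]
  h[3] = 1 + 3/8·h[1] + 1/4·h[2] + 1/4·h[3]
Solving the 3×3 linear system over states ≠ 0 gives exactly h = [0, 88/19, 448/95, 496/95] (h[0] = 0 is the target).

h = [0.0000, 4.6316, 4.7158, 5.2211]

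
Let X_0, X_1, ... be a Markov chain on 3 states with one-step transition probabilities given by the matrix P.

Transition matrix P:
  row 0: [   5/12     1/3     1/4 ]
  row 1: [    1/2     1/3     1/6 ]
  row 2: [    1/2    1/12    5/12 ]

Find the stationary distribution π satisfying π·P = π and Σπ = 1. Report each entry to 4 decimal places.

Balance equations π_j = Σ_i π_i·P[i][j]:
  π_0 = 5/12·π_0 + 1/2·π_1 + 1/2·π_2
  π_1 = 1/3·π_0 + 1/3·π_1 + 1/12·π_2
  normalize: π_0 + π_1 + π_2 = 1
Solving the linear system gives exactly π = [6/13, 31/117, 32/117].

π = [0.4615, 0.2650, 0.2735]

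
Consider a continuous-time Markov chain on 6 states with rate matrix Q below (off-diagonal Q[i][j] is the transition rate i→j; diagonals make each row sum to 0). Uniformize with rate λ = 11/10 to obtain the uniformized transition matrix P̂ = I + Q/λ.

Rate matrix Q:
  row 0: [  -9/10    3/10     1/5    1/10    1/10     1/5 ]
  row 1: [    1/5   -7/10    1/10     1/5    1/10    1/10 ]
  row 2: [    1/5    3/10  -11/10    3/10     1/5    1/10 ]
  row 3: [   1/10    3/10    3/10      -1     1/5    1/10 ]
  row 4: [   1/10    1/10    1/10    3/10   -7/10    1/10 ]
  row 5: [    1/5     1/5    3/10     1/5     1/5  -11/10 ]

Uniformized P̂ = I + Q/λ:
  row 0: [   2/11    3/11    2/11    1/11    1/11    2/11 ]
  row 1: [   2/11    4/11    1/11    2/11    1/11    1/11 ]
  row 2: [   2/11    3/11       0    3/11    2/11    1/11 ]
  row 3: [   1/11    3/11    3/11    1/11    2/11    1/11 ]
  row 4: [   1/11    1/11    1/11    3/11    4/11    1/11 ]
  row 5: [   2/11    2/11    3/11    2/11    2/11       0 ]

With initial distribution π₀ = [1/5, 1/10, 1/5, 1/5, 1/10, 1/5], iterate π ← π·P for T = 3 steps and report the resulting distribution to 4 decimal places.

π = [0.1491, 0.2550, 0.1428, 0.1802, 0.1771, 0.0958]

t=0: π = [0.2000, 0.1000, 0.2000, 0.2000, 0.1000, 0.2000]
t=1: π = [0.1545, 0.2455, 0.1636, 0.1727, 0.1727, 0.0909]
t=2: π = [0.1504, 0.2554, 0.1380, 0.1826, 0.1769, 0.0967]
t=3: π = [0.1491, 0.2550, 0.1428, 0.1802, 0.1771, 0.0958]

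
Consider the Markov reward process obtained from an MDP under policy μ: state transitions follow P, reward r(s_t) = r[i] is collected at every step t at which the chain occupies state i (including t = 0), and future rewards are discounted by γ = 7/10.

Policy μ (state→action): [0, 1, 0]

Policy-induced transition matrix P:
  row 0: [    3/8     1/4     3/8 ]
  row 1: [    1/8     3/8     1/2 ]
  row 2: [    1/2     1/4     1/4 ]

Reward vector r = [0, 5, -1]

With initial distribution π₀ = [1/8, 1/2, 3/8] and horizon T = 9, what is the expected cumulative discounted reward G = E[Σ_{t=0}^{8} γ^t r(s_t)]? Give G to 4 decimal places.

t=0: π = [0.1250, 0.5000, 0.3750], E[r] = 2.1250, γ^t·E[r] = 2.125000, running G = 2.125000
t=1: π = [0.2969, 0.3125, 0.3906], E[r] = 1.1719, γ^t·E[r] = 0.820313, running G = 2.945313
t=2: π = [0.3457, 0.2891, 0.3652], E[r] = 1.0801, γ^t·E[r] = 0.529238, running G = 3.474551
t=3: π = [0.3484, 0.2861, 0.3655], E[r] = 1.0652, γ^t·E[r] = 0.365359, running G = 3.839909
t=4: π = [0.3492, 0.2858, 0.3651], E[r] = 1.0638, γ^t·E[r] = 0.255407, running G = 4.095316
t=5: π = [0.3492, 0.2857, 0.3651], E[r] = 1.0635, γ^t·E[r] = 0.178746, running G = 4.274062
t=6: π = [0.3492, 0.2857, 0.3651], E[r] = 1.0635, γ^t·E[r] = 0.125119, running G = 4.399181
t=7: π = [0.3492, 0.2857, 0.3651], E[r] = 1.0635, γ^t·E[r] = 0.087583, running G = 4.486764
t=8: π = [0.3492, 0.2857, 0.3651], E[r] = 1.0635, γ^t·E[r] = 0.061308, running G = 4.548072

G = 4.5481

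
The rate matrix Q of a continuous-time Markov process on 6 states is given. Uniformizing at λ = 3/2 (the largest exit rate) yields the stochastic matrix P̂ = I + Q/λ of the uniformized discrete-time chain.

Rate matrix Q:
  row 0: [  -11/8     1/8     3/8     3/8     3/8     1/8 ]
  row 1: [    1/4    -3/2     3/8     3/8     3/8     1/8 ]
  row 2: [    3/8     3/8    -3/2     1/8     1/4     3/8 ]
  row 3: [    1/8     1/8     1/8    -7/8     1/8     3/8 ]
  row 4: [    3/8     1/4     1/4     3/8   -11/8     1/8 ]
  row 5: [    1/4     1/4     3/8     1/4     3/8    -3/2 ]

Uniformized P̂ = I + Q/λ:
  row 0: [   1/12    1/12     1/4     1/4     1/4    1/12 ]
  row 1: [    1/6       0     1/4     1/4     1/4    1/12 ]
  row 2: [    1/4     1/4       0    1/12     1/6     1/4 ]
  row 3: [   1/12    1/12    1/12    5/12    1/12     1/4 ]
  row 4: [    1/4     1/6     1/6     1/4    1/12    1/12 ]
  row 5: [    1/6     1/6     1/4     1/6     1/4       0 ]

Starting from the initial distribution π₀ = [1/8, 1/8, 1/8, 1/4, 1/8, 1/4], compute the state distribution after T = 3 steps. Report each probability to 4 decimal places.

π = [0.1585, 0.1238, 0.1560, 0.2551, 0.1676, 0.1390]

t=0: π = [0.1250, 0.1250, 0.1250, 0.2500, 0.1250, 0.2500]
t=1: π = [0.1563, 0.1250, 0.1667, 0.2500, 0.1771, 0.1250]
t=2: π = [0.1615, 0.1259, 0.1519, 0.2535, 0.1649, 0.1424]
t=3: π = [0.1585, 0.1238, 0.1560, 0.2551, 0.1676, 0.1390]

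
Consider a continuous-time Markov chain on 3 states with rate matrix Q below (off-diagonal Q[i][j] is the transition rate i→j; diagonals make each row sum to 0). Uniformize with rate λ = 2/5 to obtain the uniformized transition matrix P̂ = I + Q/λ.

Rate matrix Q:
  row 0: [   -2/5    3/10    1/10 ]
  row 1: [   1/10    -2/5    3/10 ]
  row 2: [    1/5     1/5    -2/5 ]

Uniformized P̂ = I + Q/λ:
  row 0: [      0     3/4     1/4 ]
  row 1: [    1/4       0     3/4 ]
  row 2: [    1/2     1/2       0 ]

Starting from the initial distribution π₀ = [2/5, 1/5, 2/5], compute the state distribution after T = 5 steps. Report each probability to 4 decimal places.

t=0: π = [0.4000, 0.2000, 0.4000]
t=1: π = [0.2500, 0.5000, 0.2500]
t=2: π = [0.2500, 0.3125, 0.4375]
t=3: π = [0.2969, 0.4063, 0.2969]
t=4: π = [0.2500, 0.3711, 0.3789]
t=5: π = [0.2822, 0.3770, 0.3408]

π = [0.2822, 0.3770, 0.3408]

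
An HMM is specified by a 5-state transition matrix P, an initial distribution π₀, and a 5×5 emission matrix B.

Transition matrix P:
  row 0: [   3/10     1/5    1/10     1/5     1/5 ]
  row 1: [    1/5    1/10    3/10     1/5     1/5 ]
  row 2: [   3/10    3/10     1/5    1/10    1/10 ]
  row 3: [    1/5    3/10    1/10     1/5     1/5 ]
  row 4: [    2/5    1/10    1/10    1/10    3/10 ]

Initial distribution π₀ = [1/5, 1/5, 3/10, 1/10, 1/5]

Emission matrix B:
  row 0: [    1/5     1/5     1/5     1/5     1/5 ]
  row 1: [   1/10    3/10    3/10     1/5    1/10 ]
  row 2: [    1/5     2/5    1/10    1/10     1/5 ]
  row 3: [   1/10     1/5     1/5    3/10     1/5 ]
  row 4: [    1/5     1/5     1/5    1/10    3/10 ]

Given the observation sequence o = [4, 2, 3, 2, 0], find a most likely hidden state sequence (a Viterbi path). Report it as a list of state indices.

path = [2, 1, 3, 1, 2]

t=0: δ = [4.000e-02, 2.000e-02, 6.000e-02, 2.000e-02, 6.000e-02]  (obs o_0=4)
t=1: δ = [4.800e-03, 5.400e-03, 1.200e-03, 1.600e-03, 3.600e-03]  ψ = [4, 2, 2, 0, 4]  (obs o_1=2)
t=2: δ = [2.880e-04, 1.920e-04, 1.620e-04, 3.240e-04, 1.080e-04]  ψ = [0, 0, 1, 1, 1]  (obs o_2=3)
t=3: δ = [1.728e-05, 2.916e-05, 5.760e-06, 1.296e-05, 1.296e-05]  ψ = [0, 3, 1, 3, 3]  (obs o_3=2)
t=4: δ = [1.166e-06, 3.888e-07, 1.750e-06, 5.832e-07, 1.166e-06]  ψ = [1, 3, 1, 1, 1]  (obs o_4=0)
backtrack: best end state = 2; path = [2, 1, 3, 1, 2]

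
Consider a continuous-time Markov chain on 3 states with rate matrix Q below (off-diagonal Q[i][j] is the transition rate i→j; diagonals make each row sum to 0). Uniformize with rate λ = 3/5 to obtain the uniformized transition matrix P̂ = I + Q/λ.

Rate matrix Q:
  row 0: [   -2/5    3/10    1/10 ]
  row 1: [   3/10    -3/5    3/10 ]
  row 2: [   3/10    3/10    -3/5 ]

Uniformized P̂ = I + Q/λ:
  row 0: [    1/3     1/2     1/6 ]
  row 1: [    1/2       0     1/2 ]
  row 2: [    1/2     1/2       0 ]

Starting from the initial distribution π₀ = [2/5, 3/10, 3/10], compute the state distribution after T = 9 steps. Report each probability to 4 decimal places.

π = [0.4286, 0.3334, 0.2380]

t=0: π = [0.4000, 0.3000, 0.3000]
t=1: π = [0.4333, 0.3500, 0.2167]
t=2: π = [0.4278, 0.3250, 0.2472]
t=3: π = [0.4287, 0.3375, 0.2338]
t=4: π = [0.4285, 0.3313, 0.2402]
t=5: π = [0.4286, 0.3344, 0.2370]
t=6: π = [0.4286, 0.3328, 0.2386]
t=7: π = [0.4286, 0.3336, 0.2378]
t=8: π = [0.4286, 0.3332, 0.2382]
t=9: π = [0.4286, 0.3334, 0.2380]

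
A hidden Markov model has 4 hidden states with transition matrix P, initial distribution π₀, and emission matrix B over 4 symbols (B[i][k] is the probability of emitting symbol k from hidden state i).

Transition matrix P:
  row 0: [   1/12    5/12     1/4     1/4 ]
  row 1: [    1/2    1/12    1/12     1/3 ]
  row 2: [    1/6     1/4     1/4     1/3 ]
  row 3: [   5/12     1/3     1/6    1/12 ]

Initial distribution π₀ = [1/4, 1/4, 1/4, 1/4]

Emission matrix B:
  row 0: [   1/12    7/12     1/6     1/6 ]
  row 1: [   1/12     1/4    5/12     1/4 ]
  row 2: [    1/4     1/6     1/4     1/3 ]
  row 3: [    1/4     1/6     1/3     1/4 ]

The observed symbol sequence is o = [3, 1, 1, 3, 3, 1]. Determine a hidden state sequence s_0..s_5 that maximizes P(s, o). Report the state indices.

t=0: δ = [4.167e-02, 6.250e-02, 8.333e-02, 6.250e-02]  (obs o_0=3)
t=1: δ = [1.823e-02, 5.208e-03, 3.472e-03, 4.630e-03]  ψ = [1, 2, 2, 2]  (obs o_1=1)
t=2: δ = [1.519e-03, 1.899e-03, 7.595e-04, 7.595e-04]  ψ = [1, 0, 0, 0]  (obs o_2=1)
t=3: δ = [1.582e-04, 1.582e-04, 1.266e-04, 1.582e-04]  ψ = [1, 0, 0, 1]  (obs o_3=3)
t=4: δ = [1.319e-05, 1.648e-05, 1.319e-05, 1.319e-05]  ψ = [1, 0, 0, 1]  (obs o_4=3)
t=5: δ = [4.808e-06, 1.374e-06, 5.494e-07, 9.157e-07]  ψ = [1, 0, 0, 1]  (obs o_5=1)
backtrack: best end state = 0; path = [1, 0, 1, 0, 1, 0]

path = [1, 0, 1, 0, 1, 0]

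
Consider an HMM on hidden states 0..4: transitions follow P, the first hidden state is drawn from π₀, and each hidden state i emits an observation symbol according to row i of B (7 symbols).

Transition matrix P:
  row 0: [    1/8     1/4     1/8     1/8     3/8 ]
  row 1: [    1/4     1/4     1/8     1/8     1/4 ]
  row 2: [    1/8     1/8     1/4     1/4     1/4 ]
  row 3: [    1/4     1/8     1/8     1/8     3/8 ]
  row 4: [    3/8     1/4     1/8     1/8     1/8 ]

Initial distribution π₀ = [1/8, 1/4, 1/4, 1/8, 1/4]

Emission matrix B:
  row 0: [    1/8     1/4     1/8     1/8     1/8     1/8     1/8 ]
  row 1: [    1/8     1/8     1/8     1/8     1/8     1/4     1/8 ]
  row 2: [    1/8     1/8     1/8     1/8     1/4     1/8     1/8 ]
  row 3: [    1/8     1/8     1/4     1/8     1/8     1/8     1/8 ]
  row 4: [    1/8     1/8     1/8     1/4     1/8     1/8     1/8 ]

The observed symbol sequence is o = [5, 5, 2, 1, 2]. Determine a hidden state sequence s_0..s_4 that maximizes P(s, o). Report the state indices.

t=0: δ = [1.562e-02, 6.250e-02, 3.125e-02, 1.562e-02, 3.125e-02]  (obs o_0=5)
t=1: δ = [1.953e-03, 3.906e-03, 9.766e-04, 9.766e-04, 1.953e-03]  ψ = [1, 1, 1, 1, 1]  (obs o_1=5)
t=2: δ = [1.221e-04, 1.221e-04, 6.104e-05, 1.221e-04, 1.221e-04]  ψ = [1, 1, 1, 1, 1]  (obs o_2=2)
t=3: δ = [1.144e-05, 3.815e-06, 1.907e-06, 1.907e-06, 5.722e-06]  ψ = [4, 0, 0, 0, 0]  (obs o_3=1)
t=4: δ = [2.682e-07, 3.576e-07, 1.788e-07, 3.576e-07, 5.364e-07]  ψ = [4, 0, 0, 0, 0]  (obs o_4=2)
backtrack: best end state = 4; path = [1, 1, 4, 0, 4]

path = [1, 1, 4, 0, 4]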